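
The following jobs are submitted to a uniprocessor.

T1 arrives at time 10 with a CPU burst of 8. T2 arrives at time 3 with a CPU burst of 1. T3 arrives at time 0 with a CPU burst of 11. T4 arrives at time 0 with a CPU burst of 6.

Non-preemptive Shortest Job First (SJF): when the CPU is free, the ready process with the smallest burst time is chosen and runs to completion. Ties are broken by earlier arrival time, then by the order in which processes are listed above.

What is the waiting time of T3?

Gantt: | T4 0-6 | T2 6-7 | T3 7-18 | T1 18-26 |
Completion: T1=26  T2=7  T3=18  T4=6
Turnaround (C−A): T1=16  T2=4  T3=18  T4=6
Waiting(T3) = turnaround − burst = 18 − 11 = 7

7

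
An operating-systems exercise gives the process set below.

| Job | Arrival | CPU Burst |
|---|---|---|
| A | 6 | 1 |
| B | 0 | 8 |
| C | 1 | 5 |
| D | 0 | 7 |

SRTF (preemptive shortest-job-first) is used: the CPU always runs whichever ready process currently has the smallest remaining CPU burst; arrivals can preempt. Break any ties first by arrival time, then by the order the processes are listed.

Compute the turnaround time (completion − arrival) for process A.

Schedule: | D 0-1 | C 1-6 | A 6-7 | D 7-13 | B 13-21 |
Completion: A=7  B=21  C=6  D=13
Turnaround(A) = completion − arrival = 7 − 6 = 1

1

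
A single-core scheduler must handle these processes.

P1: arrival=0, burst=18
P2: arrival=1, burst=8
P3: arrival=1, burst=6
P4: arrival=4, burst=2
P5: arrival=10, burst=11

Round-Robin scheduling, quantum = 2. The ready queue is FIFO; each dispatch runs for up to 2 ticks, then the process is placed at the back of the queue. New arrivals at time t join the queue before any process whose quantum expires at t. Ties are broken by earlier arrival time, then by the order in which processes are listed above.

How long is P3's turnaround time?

Gantt: | P1 0-2 | P2 2-4 | P3 4-6 | P1 6-8 | P4 8-10 | P2 10-12 | P3 12-14 | P1 14-16 | P5 16-18 | P2 18-20 | P3 20-22 | P1 22-24 | P5 24-26 | P2 26-28 | P1 28-30 | P5 30-32 | P1 32-34 | P5 34-36 | P1 36-38 | P5 38-40 | P1 40-42 | P5 42-43 | P1 43-45 |
Completion: P1=45  P2=28  P3=22  P4=10  P5=43
Turnaround (C−A): P1=45  P2=27  P3=21  P4=6  P5=33
Turnaround(P3) = completion − arrival = 22 − 1 = 21

21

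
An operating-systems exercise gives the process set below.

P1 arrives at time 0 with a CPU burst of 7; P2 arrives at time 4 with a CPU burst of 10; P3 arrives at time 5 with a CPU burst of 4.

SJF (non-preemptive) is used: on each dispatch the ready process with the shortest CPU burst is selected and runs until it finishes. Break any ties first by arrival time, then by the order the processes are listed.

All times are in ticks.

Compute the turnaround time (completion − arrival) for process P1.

7

Schedule: | P1 0-7 | P3 7-11 | P2 11-21 |
Completion: P1=7  P2=21  P3=11
Turnaround (C−A): P1=7  P2=17  P3=6
Turnaround(P1) = completion − arrival = 7 − 0 = 7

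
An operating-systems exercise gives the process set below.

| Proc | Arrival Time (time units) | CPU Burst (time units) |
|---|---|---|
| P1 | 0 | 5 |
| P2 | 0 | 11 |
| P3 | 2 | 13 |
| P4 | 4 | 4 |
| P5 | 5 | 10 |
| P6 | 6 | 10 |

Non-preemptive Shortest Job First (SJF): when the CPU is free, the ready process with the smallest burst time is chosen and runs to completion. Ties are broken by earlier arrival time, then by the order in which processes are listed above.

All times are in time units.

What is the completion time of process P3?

Timeline: | P1 0-5 | P4 5-9 | P5 9-19 | P6 19-29 | P2 29-40 | P3 40-53 |
Completion: P1=5  P2=40  P3=53  P4=9  P5=19  P6=29
Turnaround (C−A): P1=5  P2=40  P3=51  P4=5  P5=14  P6=23

53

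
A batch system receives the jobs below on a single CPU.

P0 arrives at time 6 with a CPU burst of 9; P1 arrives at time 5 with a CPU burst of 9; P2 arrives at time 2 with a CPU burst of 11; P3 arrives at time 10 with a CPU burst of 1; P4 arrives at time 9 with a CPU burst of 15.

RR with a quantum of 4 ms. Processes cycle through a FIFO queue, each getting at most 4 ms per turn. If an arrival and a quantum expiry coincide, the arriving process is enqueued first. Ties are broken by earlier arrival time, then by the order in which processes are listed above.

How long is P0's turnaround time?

Gantt: | idle 0-2 | P2 2-6 | P1 6-10 | P0 10-14 | P2 14-18 | P4 18-22 | P3 22-23 | P1 23-27 | P0 27-31 | P2 31-34 | P4 34-38 | P1 38-39 | P0 39-40 | P4 40-47 |
Completion: P0=40  P1=39  P2=34  P3=23  P4=47
Turnaround(P0) = completion − arrival = 40 − 6 = 34

34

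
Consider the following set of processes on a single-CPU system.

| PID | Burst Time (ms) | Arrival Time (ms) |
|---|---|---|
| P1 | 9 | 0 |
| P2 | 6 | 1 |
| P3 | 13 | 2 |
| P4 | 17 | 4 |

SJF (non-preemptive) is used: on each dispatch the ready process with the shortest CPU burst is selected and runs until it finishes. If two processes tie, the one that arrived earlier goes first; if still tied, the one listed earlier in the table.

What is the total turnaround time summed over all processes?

Schedule: | P1 0-9 | P2 9-15 | P3 15-28 | P4 28-45 |
Completion: P1=9  P2=15  P3=28  P4=45
Turnaround = completion − arrival: P1=9, P2=14, P3=26, P4=41
Total turnaround = 9 + 14 + 26 + 41 = 90

90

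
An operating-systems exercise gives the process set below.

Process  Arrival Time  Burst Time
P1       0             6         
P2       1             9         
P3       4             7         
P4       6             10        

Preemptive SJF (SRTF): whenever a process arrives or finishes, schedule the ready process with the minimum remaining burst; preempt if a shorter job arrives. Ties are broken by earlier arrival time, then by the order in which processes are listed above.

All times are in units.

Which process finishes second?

P3

Schedule: | P1 0-6 | P3 6-13 | P2 13-22 | P4 22-32 |
Completion: P1=6  P2=22  P3=13  P4=32
Finish order: P1 → P3 → P2 → P4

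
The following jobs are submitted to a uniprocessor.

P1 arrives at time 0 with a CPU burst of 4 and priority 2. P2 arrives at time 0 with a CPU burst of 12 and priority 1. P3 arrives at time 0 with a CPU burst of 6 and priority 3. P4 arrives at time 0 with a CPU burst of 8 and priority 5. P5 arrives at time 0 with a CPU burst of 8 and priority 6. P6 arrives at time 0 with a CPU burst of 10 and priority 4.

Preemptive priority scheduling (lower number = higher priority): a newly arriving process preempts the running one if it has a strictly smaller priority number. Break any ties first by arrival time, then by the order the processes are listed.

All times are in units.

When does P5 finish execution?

48

Gantt: | P2 0-12 | P1 12-16 | P3 16-22 | P6 22-32 | P4 32-40 | P5 40-48 |
Completion: P1=16  P2=12  P3=22  P4=40  P5=48  P6=32
Turnaround (C−A): P1=16  P2=12  P3=22  P4=40  P5=48  P6=32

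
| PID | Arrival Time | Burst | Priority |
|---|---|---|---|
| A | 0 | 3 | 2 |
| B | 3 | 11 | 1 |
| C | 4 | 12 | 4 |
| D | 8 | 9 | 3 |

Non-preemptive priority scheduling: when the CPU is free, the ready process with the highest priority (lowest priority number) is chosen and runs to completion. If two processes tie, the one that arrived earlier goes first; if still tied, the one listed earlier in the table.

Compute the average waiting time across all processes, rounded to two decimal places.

6.25

Timeline: | A 0-3 | B 3-14 | D 14-23 | C 23-35 |
Completion: A=3  B=14  C=35  D=23
Waiting times: A=0, B=0, C=19, D=6
Average waiting = (0+0+19+6) / 4 = 25/4 = 6.25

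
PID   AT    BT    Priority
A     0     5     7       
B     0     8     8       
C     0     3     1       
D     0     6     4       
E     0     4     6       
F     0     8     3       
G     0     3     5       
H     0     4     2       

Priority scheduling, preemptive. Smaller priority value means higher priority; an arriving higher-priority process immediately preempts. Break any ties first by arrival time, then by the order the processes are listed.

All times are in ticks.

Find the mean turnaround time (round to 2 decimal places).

Gantt: | C 0-3 | H 3-7 | F 7-15 | D 15-21 | G 21-24 | E 24-28 | A 28-33 | B 33-41 |
Completion: A=33  B=41  C=3  D=21  E=28  F=15  G=24  H=7
Turnaround times: A=33, B=41, C=3, D=21, E=28, F=15, G=24, H=7
Average turnaround = (33+41+3+21+28+15+24+7) / 8 = 172/8 = 21.50

21.50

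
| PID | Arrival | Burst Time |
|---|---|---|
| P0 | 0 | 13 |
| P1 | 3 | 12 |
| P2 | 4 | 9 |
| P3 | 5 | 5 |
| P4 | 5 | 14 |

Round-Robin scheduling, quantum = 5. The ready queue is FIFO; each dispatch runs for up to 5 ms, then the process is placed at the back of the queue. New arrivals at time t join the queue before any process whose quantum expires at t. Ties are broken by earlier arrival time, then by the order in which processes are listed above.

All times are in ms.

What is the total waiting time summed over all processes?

Timeline: | P0 0-5 | P1 5-10 | P2 10-15 | P3 15-20 | P4 20-25 | P0 25-30 | P1 30-35 | P2 35-39 | P4 39-44 | P0 44-47 | P1 47-49 | P4 49-53 |
Completion: P0=47  P1=49  P2=39  P3=20  P4=53
Waiting = turnaround − burst: P0=34, P1=34, P2=26, P3=10, P4=34
Total waiting = 34 + 34 + 26 + 10 + 34 = 138

138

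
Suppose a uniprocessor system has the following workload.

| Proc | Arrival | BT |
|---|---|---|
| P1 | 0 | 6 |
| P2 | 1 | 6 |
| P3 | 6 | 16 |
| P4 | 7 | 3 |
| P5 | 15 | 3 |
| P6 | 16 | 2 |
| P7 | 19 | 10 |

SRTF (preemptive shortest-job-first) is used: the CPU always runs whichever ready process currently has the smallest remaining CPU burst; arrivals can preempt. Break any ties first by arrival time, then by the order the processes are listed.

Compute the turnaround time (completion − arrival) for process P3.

40

Timeline: | P1 0-6 | P2 6-7 | P4 7-10 | P2 10-15 | P5 15-18 | P6 18-20 | P7 20-30 | P3 30-46 |
Completion: P1=6  P2=15  P3=46  P4=10  P5=18  P6=20  P7=30
Turnaround (C−A): P1=6  P2=14  P3=40  P4=3  P5=3  P6=4  P7=11
Turnaround(P3) = completion − arrival = 46 − 6 = 40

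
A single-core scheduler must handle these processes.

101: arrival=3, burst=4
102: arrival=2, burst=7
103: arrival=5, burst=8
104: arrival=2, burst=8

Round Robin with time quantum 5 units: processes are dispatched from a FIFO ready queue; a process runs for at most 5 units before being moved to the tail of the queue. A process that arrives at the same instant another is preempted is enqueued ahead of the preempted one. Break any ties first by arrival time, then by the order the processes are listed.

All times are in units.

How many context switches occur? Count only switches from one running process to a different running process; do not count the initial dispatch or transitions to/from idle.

6

Schedule: | idle 0-2 | 102 2-7 | 104 7-12 | 101 12-16 | 103 16-21 | 102 21-23 | 104 23-26 | 103 26-29 |
Completion: 101=16  102=23  103=29  104=26
Turnaround (C−A): 101=13  102=21  103=24  104=24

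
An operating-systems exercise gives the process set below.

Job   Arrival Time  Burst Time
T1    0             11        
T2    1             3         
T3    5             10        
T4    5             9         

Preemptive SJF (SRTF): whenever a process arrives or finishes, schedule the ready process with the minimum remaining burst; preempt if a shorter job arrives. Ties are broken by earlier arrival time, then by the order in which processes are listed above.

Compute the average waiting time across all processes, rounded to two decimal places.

Schedule: | T1 0-1 | T2 1-4 | T1 4-14 | T4 14-23 | T3 23-33 |
Completion: T1=14  T2=4  T3=33  T4=23
Turnaround (C−A): T1=14  T2=3  T3=28  T4=18
Waiting times: T1=3, T2=0, T3=18, T4=9
Average waiting = (3+0+18+9) / 4 = 30/4 = 7.50

7.50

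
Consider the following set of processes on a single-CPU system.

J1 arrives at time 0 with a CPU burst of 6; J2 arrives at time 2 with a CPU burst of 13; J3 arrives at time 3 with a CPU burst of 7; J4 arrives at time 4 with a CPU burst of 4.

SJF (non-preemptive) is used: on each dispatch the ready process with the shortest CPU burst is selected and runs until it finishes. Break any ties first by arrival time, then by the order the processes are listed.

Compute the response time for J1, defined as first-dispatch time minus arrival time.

Timeline: | J1 0-6 | J4 6-10 | J3 10-17 | J2 17-30 |
Completion: J1=6  J2=30  J3=17  J4=10
Response(J1) = first start − arrival = 0 − 0 = 0

0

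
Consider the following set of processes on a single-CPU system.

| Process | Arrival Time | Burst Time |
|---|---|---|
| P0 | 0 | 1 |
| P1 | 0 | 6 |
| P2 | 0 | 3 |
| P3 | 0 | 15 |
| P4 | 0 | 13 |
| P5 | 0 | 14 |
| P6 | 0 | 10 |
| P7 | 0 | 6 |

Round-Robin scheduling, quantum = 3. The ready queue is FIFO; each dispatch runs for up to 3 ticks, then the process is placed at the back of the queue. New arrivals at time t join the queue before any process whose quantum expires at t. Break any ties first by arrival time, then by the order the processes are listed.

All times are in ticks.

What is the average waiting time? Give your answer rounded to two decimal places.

Schedule: | P0 0-1 | P1 1-4 | P2 4-7 | P3 7-10 | P4 10-13 | P5 13-16 | P6 16-19 | P7 19-22 | P1 22-25 | P3 25-28 | P4 28-31 | P5 31-34 | P6 34-37 | P7 37-40 | P3 40-43 | P4 43-46 | P5 46-49 | P6 49-52 | P3 52-55 | P4 55-58 | P5 58-61 | P6 61-62 | P3 62-65 | P4 65-66 | P5 66-68 |
Completion: P0=1  P1=25  P2=7  P3=65  P4=66  P5=68  P6=62  P7=40
Turnaround (C−A): P0=1  P1=25  P2=7  P3=65  P4=66  P5=68  P6=62  P7=40
Waiting times: P0=0, P1=19, P2=4, P3=50, P4=53, P5=54, P6=52, P7=34
Average waiting = (0+19+4+50+53+54+52+34) / 8 = 266/8 = 33.25

33.25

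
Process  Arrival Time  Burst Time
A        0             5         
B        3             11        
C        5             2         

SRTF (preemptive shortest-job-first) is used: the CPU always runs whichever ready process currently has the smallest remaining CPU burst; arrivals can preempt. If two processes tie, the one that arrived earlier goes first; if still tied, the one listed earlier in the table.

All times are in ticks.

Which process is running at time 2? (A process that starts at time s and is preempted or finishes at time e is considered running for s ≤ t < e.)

Schedule: | A 0-5 | C 5-7 | B 7-18 |
Completion: A=5  B=18  C=7

A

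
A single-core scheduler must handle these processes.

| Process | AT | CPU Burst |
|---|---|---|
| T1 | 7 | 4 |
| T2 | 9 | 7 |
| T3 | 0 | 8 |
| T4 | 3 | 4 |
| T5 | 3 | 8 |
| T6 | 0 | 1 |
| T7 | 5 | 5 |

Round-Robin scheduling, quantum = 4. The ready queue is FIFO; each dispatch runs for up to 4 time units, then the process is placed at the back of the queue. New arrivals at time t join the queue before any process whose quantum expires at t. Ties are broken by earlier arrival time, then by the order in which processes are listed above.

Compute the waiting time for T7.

24

Timeline: | T3 0-4 | T6 4-5 | T4 5-9 | T5 9-13 | T3 13-17 | T7 17-21 | T1 21-25 | T2 25-29 | T5 29-33 | T7 33-34 | T2 34-37 |
Completion: T1=25  T2=37  T3=17  T4=9  T5=33  T6=5  T7=34
Turnaround (C−A): T1=18  T2=28  T3=17  T4=6  T5=30  T6=5  T7=29
Waiting(T7) = turnaround − burst = 29 − 5 = 24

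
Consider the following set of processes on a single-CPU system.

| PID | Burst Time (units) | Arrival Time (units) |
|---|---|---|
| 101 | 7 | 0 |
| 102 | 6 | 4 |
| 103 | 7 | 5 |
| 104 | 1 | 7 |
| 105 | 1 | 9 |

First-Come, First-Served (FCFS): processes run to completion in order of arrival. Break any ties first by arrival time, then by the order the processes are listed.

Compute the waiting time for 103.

8

Gantt: | 101 0-7 | 102 7-13 | 103 13-20 | 104 20-21 | 105 21-22 |
Completion: 101=7  102=13  103=20  104=21  105=22
Waiting(103) = turnaround − burst = 15 − 7 = 8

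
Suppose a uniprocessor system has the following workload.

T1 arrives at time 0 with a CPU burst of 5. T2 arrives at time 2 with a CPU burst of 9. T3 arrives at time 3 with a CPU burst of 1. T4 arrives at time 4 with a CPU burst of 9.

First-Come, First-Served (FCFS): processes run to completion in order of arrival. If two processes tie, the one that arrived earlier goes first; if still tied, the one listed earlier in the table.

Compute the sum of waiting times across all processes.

25

Timeline: | T1 0-5 | T2 5-14 | T3 14-15 | T4 15-24 |
Completion: T1=5  T2=14  T3=15  T4=24
Turnaround (C−A): T1=5  T2=12  T3=12  T4=20
Waiting = turnaround − burst: T1=0, T2=3, T3=11, T4=11
Total waiting = 0 + 3 + 11 + 11 = 25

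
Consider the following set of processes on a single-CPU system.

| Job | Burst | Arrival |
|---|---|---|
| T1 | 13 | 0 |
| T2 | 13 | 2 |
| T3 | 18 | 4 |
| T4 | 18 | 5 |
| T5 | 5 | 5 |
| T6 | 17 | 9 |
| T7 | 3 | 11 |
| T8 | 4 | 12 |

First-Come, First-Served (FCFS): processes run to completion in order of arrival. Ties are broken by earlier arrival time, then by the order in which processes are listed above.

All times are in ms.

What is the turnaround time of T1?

13

Gantt: | T1 0-13 | T2 13-26 | T3 26-44 | T4 44-62 | T5 62-67 | T6 67-84 | T7 84-87 | T8 87-91 |
Completion: T1=13  T2=26  T3=44  T4=62  T5=67  T6=84  T7=87  T8=91
Turnaround(T1) = completion − arrival = 13 − 0 = 13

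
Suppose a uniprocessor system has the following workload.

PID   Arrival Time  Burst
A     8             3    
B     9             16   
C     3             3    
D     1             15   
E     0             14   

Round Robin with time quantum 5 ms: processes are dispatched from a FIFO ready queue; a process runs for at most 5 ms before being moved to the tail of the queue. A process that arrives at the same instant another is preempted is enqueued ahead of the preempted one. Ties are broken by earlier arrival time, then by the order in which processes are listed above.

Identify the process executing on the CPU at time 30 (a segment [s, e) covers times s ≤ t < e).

Timeline: | E 0-5 | D 5-10 | C 10-13 | E 13-18 | A 18-21 | B 21-26 | D 26-31 | E 31-35 | B 35-40 | D 40-45 | B 45-51 |
Completion: A=21  B=51  C=13  D=45  E=35
Turnaround (C−A): A=13  B=42  C=10  D=44  E=35

D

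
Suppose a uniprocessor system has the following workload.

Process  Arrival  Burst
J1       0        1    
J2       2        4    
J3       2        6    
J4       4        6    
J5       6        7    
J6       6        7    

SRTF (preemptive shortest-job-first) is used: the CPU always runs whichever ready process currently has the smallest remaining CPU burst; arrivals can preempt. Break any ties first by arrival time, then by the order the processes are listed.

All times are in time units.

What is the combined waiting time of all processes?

43

Gantt: | J1 0-1 | idle 1-2 | J2 2-6 | J3 6-12 | J4 12-18 | J5 18-25 | J6 25-32 |
Completion: J1=1  J2=6  J3=12  J4=18  J5=25  J6=32
Turnaround (C−A): J1=1  J2=4  J3=10  J4=14  J5=19  J6=26
Waiting = turnaround − burst: J1=0, J2=0, J3=4, J4=8, J5=12, J6=19
Total waiting = 0 + 0 + 4 + 8 + 12 + 19 = 43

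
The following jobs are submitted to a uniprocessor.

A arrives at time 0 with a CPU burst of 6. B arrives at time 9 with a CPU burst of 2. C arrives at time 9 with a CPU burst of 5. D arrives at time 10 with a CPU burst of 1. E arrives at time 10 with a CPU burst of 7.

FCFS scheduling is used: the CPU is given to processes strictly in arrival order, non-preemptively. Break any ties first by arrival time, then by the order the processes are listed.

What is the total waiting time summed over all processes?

15

Timeline: | A 0-6 | idle 6-9 | B 9-11 | C 11-16 | D 16-17 | E 17-24 |
Completion: A=6  B=11  C=16  D=17  E=24
Waiting = turnaround − burst: A=0, B=0, C=2, D=6, E=7
Total waiting = 0 + 0 + 2 + 6 + 7 = 15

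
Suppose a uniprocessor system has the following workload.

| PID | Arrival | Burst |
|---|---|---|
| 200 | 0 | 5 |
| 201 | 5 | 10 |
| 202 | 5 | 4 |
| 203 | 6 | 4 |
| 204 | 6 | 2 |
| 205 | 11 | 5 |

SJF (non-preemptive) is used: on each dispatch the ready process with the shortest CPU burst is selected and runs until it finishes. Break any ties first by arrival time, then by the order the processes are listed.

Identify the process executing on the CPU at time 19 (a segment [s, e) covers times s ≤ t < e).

Timeline: | 200 0-5 | 202 5-9 | 204 9-11 | 203 11-15 | 205 15-20 | 201 20-30 |
Completion: 200=5  201=30  202=9  203=15  204=11  205=20

205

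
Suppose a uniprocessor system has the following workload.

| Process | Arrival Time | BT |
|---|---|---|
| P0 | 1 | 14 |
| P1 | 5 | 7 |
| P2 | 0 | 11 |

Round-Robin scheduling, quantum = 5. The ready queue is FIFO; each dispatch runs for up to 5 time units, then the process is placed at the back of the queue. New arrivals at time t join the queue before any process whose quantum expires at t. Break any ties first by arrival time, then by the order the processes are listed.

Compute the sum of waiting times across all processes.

Timeline: | P2 0-5 | P0 5-10 | P1 10-15 | P2 15-20 | P0 20-25 | P1 25-27 | P2 27-28 | P0 28-32 |
Completion: P0=32  P1=27  P2=28
Turnaround (C−A): P0=31  P1=22  P2=28
Waiting = turnaround − burst: P0=17, P1=15, P2=17
Total waiting = 17 + 15 + 17 = 49

49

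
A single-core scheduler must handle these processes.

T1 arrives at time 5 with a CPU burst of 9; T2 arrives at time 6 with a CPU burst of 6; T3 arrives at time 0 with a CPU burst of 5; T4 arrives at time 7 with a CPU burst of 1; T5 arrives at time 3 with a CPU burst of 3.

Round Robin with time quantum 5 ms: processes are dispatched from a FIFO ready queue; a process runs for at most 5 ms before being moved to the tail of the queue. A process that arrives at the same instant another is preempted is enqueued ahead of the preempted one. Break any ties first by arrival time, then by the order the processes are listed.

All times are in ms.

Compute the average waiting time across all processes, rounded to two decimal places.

Schedule: | T3 0-5 | T5 5-8 | T1 8-13 | T2 13-18 | T4 18-19 | T1 19-23 | T2 23-24 |
Completion: T1=23  T2=24  T3=5  T4=19  T5=8
Turnaround (C−A): T1=18  T2=18  T3=5  T4=12  T5=5
Waiting times: T1=9, T2=12, T3=0, T4=11, T5=2
Average waiting = (9+12+0+11+2) / 5 = 34/5 = 6.80

6.80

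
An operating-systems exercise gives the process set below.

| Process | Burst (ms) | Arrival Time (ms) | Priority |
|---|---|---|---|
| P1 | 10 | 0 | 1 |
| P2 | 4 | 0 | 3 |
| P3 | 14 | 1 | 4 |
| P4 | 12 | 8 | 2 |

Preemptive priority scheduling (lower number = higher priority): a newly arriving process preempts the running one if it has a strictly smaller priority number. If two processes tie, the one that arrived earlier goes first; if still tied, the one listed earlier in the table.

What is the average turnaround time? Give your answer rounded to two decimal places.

22.25

Schedule: | P1 0-10 | P4 10-22 | P2 22-26 | P3 26-40 |
Completion: P1=10  P2=26  P3=40  P4=22
Turnaround (C−A): P1=10  P2=26  P3=39  P4=14
Turnaround times: P1=10, P2=26, P3=39, P4=14
Average turnaround = (10+26+39+14) / 4 = 89/4 = 22.25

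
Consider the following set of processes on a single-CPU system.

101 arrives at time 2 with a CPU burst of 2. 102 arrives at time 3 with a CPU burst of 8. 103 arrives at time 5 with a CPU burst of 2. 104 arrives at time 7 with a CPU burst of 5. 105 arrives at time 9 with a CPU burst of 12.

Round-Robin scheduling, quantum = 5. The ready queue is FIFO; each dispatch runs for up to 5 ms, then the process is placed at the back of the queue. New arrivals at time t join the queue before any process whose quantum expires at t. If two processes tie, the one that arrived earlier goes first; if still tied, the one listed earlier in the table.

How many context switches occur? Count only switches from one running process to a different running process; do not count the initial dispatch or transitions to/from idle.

6

Schedule: | idle 0-2 | 101 2-4 | 102 4-9 | 103 9-11 | 104 11-16 | 105 16-21 | 102 21-24 | 105 24-31 |
Completion: 101=4  102=24  103=11  104=16  105=31
Turnaround (C−A): 101=2  102=21  103=6  104=9  105=22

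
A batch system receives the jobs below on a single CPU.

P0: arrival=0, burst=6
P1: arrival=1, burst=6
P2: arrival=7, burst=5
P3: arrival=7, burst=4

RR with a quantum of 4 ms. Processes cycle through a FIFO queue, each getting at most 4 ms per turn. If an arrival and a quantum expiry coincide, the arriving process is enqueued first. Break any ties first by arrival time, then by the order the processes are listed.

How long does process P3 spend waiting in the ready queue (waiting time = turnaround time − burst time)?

Schedule: | P0 0-4 | P1 4-8 | P0 8-10 | P2 10-14 | P3 14-18 | P1 18-20 | P2 20-21 |
Completion: P0=10  P1=20  P2=21  P3=18
Waiting(P3) = turnaround − burst = 11 − 4 = 7

7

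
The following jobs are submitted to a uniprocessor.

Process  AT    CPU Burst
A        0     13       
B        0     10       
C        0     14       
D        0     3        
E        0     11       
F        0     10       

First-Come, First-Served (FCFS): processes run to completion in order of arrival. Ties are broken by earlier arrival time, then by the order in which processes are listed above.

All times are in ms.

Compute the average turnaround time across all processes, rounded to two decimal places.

37.50

Gantt: | A 0-13 | B 13-23 | C 23-37 | D 37-40 | E 40-51 | F 51-61 |
Completion: A=13  B=23  C=37  D=40  E=51  F=61
Turnaround (C−A): A=13  B=23  C=37  D=40  E=51  F=61
Turnaround times: A=13, B=23, C=37, D=40, E=51, F=61
Average turnaround = (13+23+37+40+51+61) / 6 = 225/6 = 37.50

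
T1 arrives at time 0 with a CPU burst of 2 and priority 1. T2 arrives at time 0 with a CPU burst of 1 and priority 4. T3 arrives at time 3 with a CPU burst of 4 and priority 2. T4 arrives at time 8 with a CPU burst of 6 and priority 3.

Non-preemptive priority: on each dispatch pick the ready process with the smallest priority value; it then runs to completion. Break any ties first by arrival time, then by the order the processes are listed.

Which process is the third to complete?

T3

Timeline: | T1 0-2 | T2 2-3 | T3 3-7 | idle 7-8 | T4 8-14 |
Completion: T1=2  T2=3  T3=7  T4=14
Turnaround (C−A): T1=2  T2=3  T3=4  T4=6
Finish order: T1 → T2 → T3 → T4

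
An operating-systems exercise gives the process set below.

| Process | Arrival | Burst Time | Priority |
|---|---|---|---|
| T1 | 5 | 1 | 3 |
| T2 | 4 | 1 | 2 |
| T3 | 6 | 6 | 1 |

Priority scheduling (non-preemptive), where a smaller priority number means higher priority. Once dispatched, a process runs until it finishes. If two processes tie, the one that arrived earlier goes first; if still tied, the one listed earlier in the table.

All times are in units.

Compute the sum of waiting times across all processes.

Schedule: | idle 0-4 | T2 4-5 | T1 5-6 | T3 6-12 |
Completion: T1=6  T2=5  T3=12
Turnaround (C−A): T1=1  T2=1  T3=6
Waiting = turnaround − burst: T1=0, T2=0, T3=0
Total waiting = 0 + 0 + 0 = 0

0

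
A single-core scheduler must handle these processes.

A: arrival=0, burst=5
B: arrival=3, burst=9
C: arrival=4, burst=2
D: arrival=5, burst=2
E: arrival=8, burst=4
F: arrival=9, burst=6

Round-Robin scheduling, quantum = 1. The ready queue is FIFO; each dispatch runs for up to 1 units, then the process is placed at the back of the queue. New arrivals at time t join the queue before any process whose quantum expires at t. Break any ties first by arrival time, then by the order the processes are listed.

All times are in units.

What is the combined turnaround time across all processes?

80

Gantt: | A 0-3 | B 3-4 | A 4-5 | C 5-6 | B 6-7 | D 7-8 | A 8-9 | C 9-10 | B 10-11 | E 11-12 | D 12-13 | F 13-14 | B 14-15 | E 15-16 | F 16-17 | B 17-18 | E 18-19 | F 19-20 | B 20-21 | E 21-22 | F 22-23 | B 23-24 | F 24-25 | B 25-26 | F 26-27 | B 27-28 |
Completion: A=9  B=28  C=10  D=13  E=22  F=27
Turnaround (C−A): A=9  B=25  C=6  D=8  E=14  F=18
Turnaround = completion − arrival: A=9, B=25, C=6, D=8, E=14, F=18
Total turnaround = 9 + 25 + 6 + 8 + 14 + 18 = 80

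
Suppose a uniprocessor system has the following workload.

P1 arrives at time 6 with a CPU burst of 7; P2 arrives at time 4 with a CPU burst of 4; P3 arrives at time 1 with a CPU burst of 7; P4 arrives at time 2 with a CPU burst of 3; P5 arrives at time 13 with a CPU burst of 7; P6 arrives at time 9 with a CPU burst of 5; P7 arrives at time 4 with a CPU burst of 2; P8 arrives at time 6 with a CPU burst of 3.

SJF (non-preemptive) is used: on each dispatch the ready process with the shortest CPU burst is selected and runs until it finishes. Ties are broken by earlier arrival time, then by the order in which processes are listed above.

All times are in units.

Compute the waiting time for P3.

0

Schedule: | idle 0-1 | P3 1-8 | P7 8-10 | P4 10-13 | P8 13-16 | P2 16-20 | P6 20-25 | P1 25-32 | P5 32-39 |
Completion: P1=32  P2=20  P3=8  P4=13  P5=39  P6=25  P7=10  P8=16
Waiting(P3) = turnaround − burst = 7 − 7 = 0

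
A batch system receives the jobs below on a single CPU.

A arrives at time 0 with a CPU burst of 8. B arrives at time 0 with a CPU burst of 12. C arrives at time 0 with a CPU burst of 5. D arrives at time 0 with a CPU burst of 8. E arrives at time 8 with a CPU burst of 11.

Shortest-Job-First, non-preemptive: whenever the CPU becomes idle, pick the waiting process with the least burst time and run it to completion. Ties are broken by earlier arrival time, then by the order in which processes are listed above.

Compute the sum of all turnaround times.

107

Timeline: | C 0-5 | A 5-13 | D 13-21 | E 21-32 | B 32-44 |
Completion: A=13  B=44  C=5  D=21  E=32
Turnaround (C−A): A=13  B=44  C=5  D=21  E=24
Turnaround = completion − arrival: A=13, B=44, C=5, D=21, E=24
Total turnaround = 13 + 44 + 5 + 21 + 24 = 107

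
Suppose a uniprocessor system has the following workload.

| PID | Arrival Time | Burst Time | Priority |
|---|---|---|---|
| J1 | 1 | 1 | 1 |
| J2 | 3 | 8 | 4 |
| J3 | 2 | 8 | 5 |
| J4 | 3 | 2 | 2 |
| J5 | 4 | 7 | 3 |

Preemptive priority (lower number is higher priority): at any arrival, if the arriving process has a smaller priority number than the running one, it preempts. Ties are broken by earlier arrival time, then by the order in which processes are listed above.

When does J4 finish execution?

Schedule: | idle 0-1 | J1 1-2 | J3 2-3 | J4 3-5 | J5 5-12 | J2 12-20 | J3 20-27 |
Completion: J1=2  J2=20  J3=27  J4=5  J5=12
Turnaround (C−A): J1=1  J2=17  J3=25  J4=2  J5=8

5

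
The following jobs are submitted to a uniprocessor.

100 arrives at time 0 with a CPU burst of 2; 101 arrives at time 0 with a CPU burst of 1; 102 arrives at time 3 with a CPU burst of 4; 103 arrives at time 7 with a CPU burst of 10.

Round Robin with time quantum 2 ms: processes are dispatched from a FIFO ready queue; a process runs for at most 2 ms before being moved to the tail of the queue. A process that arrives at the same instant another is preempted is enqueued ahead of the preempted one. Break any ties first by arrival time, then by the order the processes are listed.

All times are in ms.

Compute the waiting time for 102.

0

Gantt: | 100 0-2 | 101 2-3 | 102 3-7 | 103 7-17 |
Completion: 100=2  101=3  102=7  103=17
Waiting(102) = turnaround − burst = 4 − 4 = 0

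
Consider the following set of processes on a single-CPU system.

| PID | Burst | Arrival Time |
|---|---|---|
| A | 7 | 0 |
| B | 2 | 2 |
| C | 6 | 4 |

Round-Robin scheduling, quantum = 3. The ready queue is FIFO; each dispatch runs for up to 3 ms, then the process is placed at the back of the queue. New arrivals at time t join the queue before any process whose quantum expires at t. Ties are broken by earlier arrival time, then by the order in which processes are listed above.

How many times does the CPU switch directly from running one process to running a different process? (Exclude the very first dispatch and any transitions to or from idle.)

Gantt: | A 0-3 | B 3-5 | A 5-8 | C 8-11 | A 11-12 | C 12-15 |
Completion: A=12  B=5  C=15
Turnaround (C−A): A=12  B=3  C=11

5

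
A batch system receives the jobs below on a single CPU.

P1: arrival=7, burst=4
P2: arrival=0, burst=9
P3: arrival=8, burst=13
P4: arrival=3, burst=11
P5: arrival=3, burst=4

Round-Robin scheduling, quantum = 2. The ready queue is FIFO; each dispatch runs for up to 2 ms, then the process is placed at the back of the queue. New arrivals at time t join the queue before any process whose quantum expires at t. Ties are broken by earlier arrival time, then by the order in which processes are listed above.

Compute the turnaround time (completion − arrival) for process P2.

Schedule: | P2 0-4 | P4 4-6 | P5 6-8 | P2 8-10 | P4 10-12 | P1 12-14 | P3 14-16 | P5 16-18 | P2 18-20 | P4 20-22 | P1 22-24 | P3 24-26 | P2 26-27 | P4 27-29 | P3 29-31 | P4 31-33 | P3 33-35 | P4 35-36 | P3 36-41 |
Completion: P1=24  P2=27  P3=41  P4=36  P5=18
Turnaround (C−A): P1=17  P2=27  P3=33  P4=33  P5=15
Turnaround(P2) = completion − arrival = 27 − 0 = 27

27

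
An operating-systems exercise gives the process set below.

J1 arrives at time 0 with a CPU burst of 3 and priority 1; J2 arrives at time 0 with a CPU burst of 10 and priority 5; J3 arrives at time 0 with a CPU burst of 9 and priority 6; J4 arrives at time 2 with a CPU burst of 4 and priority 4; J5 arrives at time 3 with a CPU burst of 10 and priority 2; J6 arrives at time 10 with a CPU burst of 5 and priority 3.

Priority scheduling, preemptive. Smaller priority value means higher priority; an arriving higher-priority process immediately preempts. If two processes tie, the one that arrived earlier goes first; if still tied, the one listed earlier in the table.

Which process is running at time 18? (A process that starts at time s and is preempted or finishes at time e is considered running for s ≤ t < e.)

J4

Schedule: | J1 0-3 | J5 3-13 | J6 13-18 | J4 18-22 | J2 22-32 | J3 32-41 |
Completion: J1=3  J2=32  J3=41  J4=22  J5=13  J6=18
Turnaround (C−A): J1=3  J2=32  J3=41  J4=20  J5=10  J6=8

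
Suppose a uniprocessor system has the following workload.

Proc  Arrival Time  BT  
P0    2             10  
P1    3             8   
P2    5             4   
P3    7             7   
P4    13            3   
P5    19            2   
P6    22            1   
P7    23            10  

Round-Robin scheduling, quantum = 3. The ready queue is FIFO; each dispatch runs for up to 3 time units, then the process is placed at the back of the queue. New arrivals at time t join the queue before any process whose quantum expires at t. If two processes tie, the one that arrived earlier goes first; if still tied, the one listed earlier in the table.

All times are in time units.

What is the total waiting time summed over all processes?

Timeline: | idle 0-2 | P0 2-5 | P1 5-8 | P2 8-11 | P0 11-14 | P3 14-17 | P1 17-20 | P2 20-21 | P4 21-24 | P0 24-27 | P3 27-30 | P5 30-32 | P1 32-34 | P6 34-35 | P7 35-38 | P0 38-39 | P3 39-40 | P7 40-47 |
Completion: P0=39  P1=34  P2=21  P3=40  P4=24  P5=32  P6=35  P7=47
Waiting = turnaround − burst: P0=27, P1=23, P2=12, P3=26, P4=8, P5=11, P6=12, P7=14
Total waiting = 27 + 23 + 12 + 26 + 8 + 11 + 12 + 14 = 133

133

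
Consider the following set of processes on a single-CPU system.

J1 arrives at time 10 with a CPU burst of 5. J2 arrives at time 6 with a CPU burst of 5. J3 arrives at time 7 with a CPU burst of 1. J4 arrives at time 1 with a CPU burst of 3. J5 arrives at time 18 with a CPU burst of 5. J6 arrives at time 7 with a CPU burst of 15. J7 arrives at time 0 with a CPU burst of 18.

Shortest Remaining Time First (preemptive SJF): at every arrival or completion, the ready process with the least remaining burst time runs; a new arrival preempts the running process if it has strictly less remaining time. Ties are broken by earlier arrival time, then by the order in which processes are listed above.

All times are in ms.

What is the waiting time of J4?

0

Schedule: | J7 0-1 | J4 1-4 | J7 4-6 | J2 6-7 | J3 7-8 | J2 8-12 | J1 12-17 | J7 17-18 | J5 18-23 | J7 23-37 | J6 37-52 |
Completion: J1=17  J2=12  J3=8  J4=4  J5=23  J6=52  J7=37
Turnaround (C−A): J1=7  J2=6  J3=1  J4=3  J5=5  J6=45  J7=37
Waiting(J4) = turnaround − burst = 3 − 3 = 0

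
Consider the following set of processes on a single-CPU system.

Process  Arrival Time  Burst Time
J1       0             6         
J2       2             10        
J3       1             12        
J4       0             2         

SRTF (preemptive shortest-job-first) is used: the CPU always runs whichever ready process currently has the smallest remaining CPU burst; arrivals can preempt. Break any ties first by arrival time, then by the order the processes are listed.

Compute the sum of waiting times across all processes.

25

Schedule: | J4 0-2 | J1 2-8 | J2 8-18 | J3 18-30 |
Completion: J1=8  J2=18  J3=30  J4=2
Turnaround (C−A): J1=8  J2=16  J3=29  J4=2
Waiting = turnaround − burst: J1=2, J2=6, J3=17, J4=0
Total waiting = 2 + 6 + 17 + 0 = 25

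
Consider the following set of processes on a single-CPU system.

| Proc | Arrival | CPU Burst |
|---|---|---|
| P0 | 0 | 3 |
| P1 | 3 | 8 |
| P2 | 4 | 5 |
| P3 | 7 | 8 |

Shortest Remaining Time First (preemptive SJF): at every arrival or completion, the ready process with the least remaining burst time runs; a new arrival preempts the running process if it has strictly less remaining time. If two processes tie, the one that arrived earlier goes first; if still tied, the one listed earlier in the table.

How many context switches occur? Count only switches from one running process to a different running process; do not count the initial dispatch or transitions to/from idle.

Gantt: | P0 0-3 | P1 3-4 | P2 4-9 | P1 9-16 | P3 16-24 |
Completion: P0=3  P1=16  P2=9  P3=24

4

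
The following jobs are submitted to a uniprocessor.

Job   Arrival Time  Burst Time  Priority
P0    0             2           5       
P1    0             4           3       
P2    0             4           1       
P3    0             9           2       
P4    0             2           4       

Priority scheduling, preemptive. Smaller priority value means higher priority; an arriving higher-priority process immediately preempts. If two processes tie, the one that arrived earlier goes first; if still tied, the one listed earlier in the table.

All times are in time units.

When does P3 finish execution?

13

Gantt: | P2 0-4 | P3 4-13 | P1 13-17 | P4 17-19 | P0 19-21 |
Completion: P0=21  P1=17  P2=4  P3=13  P4=19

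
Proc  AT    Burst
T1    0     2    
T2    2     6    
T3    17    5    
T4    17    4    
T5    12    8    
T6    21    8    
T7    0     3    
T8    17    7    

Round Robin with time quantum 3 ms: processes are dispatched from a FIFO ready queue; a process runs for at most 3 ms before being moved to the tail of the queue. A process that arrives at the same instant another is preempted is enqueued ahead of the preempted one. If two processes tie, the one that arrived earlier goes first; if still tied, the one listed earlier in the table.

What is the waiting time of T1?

0

Gantt: | T1 0-2 | T7 2-5 | T2 5-11 | idle 11-12 | T5 12-18 | T3 18-21 | T4 21-24 | T8 24-27 | T5 27-29 | T6 29-32 | T3 32-34 | T4 34-35 | T8 35-38 | T6 38-41 | T8 41-42 | T6 42-44 |
Completion: T1=2  T2=11  T3=34  T4=35  T5=29  T6=44  T7=5  T8=42
Waiting(T1) = turnaround − burst = 2 − 2 = 0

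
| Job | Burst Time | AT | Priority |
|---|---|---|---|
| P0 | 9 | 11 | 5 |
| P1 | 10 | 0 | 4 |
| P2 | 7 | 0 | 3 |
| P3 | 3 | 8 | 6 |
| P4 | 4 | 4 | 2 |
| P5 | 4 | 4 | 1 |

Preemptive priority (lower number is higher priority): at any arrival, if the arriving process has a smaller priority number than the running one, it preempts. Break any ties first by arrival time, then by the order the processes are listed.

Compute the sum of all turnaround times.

104

Timeline: | P2 0-4 | P5 4-8 | P4 8-12 | P2 12-15 | P1 15-25 | P0 25-34 | P3 34-37 |
Completion: P0=34  P1=25  P2=15  P3=37  P4=12  P5=8
Turnaround (C−A): P0=23  P1=25  P2=15  P3=29  P4=8  P5=4
Turnaround = completion − arrival: P0=23, P1=25, P2=15, P3=29, P4=8, P5=4
Total turnaround = 23 + 25 + 15 + 29 + 8 + 4 = 104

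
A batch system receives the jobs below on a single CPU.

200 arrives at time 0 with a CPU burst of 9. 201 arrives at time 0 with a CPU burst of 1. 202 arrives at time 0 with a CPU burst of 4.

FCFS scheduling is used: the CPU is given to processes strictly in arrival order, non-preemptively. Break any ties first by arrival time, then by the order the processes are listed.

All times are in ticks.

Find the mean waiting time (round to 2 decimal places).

6.33

Timeline: | 200 0-9 | 201 9-10 | 202 10-14 |
Completion: 200=9  201=10  202=14
Turnaround (C−A): 200=9  201=10  202=14
Waiting times: 200=0, 201=9, 202=10
Average waiting = (0+9+10) / 3 = 19/3 = 6.33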